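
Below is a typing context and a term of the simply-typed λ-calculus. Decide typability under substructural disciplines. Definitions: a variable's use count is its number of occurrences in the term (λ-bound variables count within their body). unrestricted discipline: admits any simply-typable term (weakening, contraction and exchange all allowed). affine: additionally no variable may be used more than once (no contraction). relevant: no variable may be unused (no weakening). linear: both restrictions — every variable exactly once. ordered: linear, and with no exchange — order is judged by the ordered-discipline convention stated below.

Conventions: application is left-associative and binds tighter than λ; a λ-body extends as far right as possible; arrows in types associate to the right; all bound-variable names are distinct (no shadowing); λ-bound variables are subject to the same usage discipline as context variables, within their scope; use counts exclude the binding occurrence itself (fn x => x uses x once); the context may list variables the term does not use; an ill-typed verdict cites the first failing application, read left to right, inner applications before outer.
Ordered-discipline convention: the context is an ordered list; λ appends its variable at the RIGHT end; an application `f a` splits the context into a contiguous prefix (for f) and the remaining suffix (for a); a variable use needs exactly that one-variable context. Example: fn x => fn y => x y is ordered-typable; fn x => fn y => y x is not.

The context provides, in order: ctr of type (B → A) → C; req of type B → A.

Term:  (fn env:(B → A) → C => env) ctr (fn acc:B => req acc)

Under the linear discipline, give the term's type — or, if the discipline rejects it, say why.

term : C
variable uses: ctr=1; req=1; env (λ-bound)=1; acc (λ-bound)=1
uses in reading order: env, ctr, req, acc
typing: the term checks, with type C
summary: ordered ✓ | linear ✓ | affine ✓ | relevant ✓ | unrestricted ✓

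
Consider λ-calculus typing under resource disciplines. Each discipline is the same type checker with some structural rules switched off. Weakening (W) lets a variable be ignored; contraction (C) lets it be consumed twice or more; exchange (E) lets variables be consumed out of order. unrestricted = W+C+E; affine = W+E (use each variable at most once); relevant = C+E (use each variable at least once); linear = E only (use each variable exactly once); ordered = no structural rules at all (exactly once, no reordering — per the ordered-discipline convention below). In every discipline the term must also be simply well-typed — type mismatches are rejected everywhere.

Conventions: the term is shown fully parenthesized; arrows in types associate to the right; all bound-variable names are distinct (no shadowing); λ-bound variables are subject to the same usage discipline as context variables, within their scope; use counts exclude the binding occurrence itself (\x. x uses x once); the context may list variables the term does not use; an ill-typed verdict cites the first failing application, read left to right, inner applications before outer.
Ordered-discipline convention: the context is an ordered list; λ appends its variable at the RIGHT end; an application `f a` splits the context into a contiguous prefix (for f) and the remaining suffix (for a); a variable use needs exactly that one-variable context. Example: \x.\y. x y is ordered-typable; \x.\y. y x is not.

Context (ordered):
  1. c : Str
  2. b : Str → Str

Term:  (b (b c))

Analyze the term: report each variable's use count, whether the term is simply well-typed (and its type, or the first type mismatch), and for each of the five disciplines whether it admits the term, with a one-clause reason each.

counts: c: 1, b: 2
left-to-right use order: b, b, c
typing: well-typed — term : Str
ordered: ✗ — repeated use of b ×2
linear: ✗ — repeated use of b ×2
affine: ✗ — repeated use of b ×2
relevant: ✓ — at least one use each (c, b)
unrestricted: ✓ — typability at Str is all that's needed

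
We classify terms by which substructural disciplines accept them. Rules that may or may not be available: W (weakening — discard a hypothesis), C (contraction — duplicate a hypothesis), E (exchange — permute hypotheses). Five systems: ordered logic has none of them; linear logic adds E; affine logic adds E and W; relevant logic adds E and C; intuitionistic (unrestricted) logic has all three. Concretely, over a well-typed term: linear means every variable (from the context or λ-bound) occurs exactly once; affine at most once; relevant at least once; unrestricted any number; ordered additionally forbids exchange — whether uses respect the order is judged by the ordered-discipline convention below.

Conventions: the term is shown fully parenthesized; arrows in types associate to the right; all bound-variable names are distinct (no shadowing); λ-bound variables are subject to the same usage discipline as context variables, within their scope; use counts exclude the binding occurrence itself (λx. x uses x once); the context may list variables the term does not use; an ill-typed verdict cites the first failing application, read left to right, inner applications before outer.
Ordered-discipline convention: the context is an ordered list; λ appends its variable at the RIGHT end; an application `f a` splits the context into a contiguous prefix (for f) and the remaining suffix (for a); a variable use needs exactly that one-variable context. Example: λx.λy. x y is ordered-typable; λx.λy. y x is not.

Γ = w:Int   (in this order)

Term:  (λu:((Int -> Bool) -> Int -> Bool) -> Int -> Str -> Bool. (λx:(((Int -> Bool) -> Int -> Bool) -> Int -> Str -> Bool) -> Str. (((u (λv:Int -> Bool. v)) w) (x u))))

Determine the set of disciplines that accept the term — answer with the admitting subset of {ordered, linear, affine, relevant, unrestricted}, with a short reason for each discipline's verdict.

admitted in: relevant, unrestricted
usage: w ×1, u (λ-bound) ×2, x (λ-bound) ×1, v (λ-bound) ×1
uses in reading order: u, v, w, x, u
typing: well-typed — term : (((Int -> Bool) -> Int -> Bool) -> Int -> Str -> Bool) -> ((((Int -> Bool) -> Int -> Bool) -> Int -> Str -> Bool) -> Str) -> Bool
ordered: ✗ — repeated use of u ×2
linear: ✗ — repeated use of u ×2
affine: ✗ — repeated use of u ×2
relevant: ✓ — w, u, x, v: all used, weakening unneeded
unrestricted: ✓ — simply typable at (((Int -> Bool) -> Int -> Bool) -> Int -> Str -> Bool) -> ((((Int -> Bool) -> Int -> Bool) -> Int -> Str -> Bool) -> Str) -> Bool; W, C, E all held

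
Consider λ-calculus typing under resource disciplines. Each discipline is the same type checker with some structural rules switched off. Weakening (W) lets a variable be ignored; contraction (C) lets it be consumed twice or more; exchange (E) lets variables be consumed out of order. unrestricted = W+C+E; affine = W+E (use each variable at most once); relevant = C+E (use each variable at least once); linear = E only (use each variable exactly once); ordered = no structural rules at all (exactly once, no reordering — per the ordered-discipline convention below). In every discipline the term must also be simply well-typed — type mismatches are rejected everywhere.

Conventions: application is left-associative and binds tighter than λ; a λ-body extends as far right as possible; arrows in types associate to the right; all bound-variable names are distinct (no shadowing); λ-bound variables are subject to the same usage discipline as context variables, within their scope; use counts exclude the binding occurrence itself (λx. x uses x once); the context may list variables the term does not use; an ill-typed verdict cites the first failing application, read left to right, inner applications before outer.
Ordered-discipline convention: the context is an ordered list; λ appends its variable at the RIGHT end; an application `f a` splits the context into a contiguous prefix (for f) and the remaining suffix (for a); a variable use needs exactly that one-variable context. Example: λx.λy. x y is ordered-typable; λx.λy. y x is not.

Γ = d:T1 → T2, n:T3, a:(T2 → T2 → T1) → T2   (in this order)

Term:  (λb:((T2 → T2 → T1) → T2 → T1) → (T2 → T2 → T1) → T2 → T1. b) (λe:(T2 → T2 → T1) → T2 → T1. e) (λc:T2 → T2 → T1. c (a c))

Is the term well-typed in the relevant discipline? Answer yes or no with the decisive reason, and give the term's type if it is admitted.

no — unused: d, n — weakening required
counts: d=0; n=0; a=1; b (λ-bound)=1; e (λ-bound)=1; c (λ-bound)=2
use order (left to right): b, e, c, a, c
typing: well-typed — term : (T2 → T2 → T1) → T2 → T1
across the five disciplines: ordered ✗, linear ✗, affine ✗, relevant ✗, unrestricted ✓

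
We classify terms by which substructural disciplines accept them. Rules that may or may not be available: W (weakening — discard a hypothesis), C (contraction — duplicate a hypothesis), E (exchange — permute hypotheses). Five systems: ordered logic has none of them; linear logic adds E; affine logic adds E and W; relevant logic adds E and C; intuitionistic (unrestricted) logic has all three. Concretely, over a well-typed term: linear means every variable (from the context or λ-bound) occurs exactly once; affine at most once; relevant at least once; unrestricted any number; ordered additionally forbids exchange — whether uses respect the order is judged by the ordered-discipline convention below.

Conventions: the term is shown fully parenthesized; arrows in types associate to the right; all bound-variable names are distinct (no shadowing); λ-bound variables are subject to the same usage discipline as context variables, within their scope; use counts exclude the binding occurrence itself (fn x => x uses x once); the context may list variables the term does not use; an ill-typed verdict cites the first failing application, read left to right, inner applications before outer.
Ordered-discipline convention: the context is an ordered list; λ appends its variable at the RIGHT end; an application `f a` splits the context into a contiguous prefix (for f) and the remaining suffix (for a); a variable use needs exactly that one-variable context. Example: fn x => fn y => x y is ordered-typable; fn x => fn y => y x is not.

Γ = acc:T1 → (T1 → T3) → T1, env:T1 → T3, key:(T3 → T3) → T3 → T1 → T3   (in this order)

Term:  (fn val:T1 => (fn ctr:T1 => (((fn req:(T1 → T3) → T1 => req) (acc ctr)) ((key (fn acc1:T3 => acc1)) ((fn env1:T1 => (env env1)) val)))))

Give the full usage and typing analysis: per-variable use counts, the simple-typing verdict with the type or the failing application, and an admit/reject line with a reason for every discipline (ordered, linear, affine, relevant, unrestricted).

counts: acc: 1×, env: 1×, key: 1×, val [bound]: 1×, ctr [bound]: 1×, req [bound]: 1×, acc1 [bound]: 1×, env1 [bound]: 1×
use order (left to right): req, acc, ctr, key, acc1, env, env1, val
typing: the term checks, with type T1 → T1 → T1
ordered: ✗ — no contiguous prefix/suffix split fits req, acc, ctr, key, acc1, env, env1, val
linear: ✓ — each of acc, env, key, val, ctr, req, acc1, env1 used exactly once
affine: ✓ — acc, env, key, val, ctr, req, acc1, env1: no repeats, contraction unneeded
relevant: ✓ — at least one use each (acc, env, key, val, ctr, req, acc1, env1)
unrestricted: ✓ — simply typable at T1 → T1 → T1; W, C, E all held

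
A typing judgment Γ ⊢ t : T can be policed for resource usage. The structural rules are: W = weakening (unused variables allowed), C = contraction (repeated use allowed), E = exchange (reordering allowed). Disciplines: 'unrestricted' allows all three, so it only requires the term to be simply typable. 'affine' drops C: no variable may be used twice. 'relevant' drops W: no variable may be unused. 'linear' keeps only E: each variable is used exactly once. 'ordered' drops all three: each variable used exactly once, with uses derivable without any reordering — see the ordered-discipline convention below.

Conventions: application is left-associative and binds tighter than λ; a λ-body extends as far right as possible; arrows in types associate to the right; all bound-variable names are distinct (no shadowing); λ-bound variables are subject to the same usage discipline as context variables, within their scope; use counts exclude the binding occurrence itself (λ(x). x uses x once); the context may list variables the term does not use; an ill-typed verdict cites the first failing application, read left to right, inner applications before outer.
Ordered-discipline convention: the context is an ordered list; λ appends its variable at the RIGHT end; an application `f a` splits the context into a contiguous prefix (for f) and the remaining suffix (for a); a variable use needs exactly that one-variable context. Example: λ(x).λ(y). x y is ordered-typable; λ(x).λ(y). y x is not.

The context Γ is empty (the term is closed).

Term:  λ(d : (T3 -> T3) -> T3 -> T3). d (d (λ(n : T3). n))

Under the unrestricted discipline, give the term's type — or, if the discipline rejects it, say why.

term : ((T3 -> T3) -> T3 -> T3) -> T3 -> T3
usage: d (λ-bound)=2, n (λ-bound)=1
uses in reading order: d, d, n
typing: ✓ — ((T3 -> T3) -> T3 -> T3) -> T3 -> T3
per-discipline verdicts: ordered ✗ | linear ✗ | affine ✗ | relevant ✓ | unrestricted ✓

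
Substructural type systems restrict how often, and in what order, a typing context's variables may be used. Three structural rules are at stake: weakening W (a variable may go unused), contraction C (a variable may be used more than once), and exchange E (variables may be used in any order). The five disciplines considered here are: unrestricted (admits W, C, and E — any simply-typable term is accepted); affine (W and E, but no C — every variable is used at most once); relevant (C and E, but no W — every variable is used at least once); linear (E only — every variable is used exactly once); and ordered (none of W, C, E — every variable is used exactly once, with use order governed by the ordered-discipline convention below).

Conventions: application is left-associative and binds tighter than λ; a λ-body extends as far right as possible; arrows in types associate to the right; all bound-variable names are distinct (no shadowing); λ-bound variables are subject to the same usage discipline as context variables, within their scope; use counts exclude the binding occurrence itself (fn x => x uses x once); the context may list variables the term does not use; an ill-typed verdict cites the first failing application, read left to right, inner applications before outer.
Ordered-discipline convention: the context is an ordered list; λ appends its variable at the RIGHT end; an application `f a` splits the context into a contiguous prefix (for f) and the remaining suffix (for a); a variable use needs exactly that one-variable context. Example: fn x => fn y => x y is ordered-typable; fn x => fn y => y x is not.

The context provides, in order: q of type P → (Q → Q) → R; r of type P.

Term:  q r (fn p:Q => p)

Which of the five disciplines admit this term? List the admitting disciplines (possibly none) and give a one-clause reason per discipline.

admitted by: ordered, linear, affine, relevant, unrestricted
variable uses: q: 1, r: 1, p (λ-bound): 1
use order (left to right): q, r, p
typing: ✓ — R
ordered: ✓ — q, r, p once each; derivable with no W/C/E
linear: ✓ — q, r, p: one use apiece
affine: ✓ — q, r, p: no repeats, contraction unneeded
relevant: ✓ — every one of q, r, p appears
unrestricted: ✓ — simply typable at R; W, C, E all held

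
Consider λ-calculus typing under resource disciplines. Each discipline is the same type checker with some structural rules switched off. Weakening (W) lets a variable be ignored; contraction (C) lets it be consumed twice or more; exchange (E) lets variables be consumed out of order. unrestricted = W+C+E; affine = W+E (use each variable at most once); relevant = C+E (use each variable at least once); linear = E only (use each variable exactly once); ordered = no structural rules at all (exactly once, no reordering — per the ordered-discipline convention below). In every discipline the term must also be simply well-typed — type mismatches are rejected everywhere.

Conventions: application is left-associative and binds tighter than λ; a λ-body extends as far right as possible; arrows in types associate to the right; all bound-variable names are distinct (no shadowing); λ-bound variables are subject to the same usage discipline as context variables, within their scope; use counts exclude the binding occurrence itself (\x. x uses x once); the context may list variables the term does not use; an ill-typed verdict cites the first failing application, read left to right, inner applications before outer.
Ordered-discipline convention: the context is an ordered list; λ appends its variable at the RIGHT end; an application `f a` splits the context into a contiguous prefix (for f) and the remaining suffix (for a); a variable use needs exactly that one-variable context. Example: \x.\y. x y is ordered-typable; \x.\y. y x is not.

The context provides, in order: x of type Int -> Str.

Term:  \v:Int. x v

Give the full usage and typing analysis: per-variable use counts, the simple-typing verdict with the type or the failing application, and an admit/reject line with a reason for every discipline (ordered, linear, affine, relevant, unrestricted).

counts: x=1; v [bound]=1
use order (left to right): x, v
typing: well-typed — term : Int -> Str
ordered: ✓ — one use each (x, v); ordered split holds
linear: ✓ — exactly-once usage across x, v
affine: ✓ — x, v: no repeats, contraction unneeded
relevant: ✓ — every one of x, v appears
unrestricted: ✓ — type-checks (Int -> Str) and nothing is barred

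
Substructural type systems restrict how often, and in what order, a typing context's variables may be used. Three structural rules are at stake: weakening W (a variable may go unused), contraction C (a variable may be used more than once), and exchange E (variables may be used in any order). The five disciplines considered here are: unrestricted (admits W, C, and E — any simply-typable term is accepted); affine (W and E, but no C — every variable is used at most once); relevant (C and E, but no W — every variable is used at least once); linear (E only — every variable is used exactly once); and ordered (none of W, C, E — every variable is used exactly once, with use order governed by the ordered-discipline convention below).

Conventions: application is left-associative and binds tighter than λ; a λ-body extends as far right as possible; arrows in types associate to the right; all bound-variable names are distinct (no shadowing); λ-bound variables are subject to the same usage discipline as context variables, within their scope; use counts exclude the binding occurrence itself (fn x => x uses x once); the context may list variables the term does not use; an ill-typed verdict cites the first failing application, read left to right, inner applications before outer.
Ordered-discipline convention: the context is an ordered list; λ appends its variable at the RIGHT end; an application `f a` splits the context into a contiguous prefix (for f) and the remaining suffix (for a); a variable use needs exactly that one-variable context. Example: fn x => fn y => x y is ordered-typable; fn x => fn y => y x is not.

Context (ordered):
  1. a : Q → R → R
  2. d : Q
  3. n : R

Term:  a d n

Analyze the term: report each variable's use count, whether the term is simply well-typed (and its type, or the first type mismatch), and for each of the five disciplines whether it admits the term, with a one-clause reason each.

variable uses: a: 1, d: 1, n: 1
order of uses: a, d, n
typing: well-typed — term : R
ordered: ✓ — single-use (a, d, n), ordered derivation ok
linear: ✓ — single use per variable (a, d, n)
affine: ✓ — none of a, d, n used more than once
relevant: ✓ — every one of a, d, n appears
unrestricted: ✓ — simply typable at R; W, C, E all held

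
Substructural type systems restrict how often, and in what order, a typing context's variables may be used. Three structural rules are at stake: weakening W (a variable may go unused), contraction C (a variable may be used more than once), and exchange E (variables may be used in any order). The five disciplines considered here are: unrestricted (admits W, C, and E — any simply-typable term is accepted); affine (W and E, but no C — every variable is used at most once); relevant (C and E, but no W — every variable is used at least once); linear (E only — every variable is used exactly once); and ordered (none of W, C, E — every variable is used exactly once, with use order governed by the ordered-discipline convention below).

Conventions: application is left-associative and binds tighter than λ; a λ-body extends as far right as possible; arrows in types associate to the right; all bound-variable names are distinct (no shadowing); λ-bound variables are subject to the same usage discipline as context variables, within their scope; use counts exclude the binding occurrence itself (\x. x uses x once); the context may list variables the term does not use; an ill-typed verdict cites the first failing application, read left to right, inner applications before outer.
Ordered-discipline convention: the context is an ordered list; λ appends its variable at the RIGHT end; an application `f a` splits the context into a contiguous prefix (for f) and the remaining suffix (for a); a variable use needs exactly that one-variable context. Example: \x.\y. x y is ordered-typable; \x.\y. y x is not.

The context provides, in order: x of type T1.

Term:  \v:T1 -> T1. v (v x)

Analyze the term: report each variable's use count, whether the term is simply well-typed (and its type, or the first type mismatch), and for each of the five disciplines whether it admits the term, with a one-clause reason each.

usage: x: 1, v (bound): 2
uses in reading order: v, v, x
typing: well-typed at (T1 -> T1) -> T1
ordered ✗ (repeated use of v ×2)
linear ✗ (repeated use of v ×2)
affine ✗ (repeated use of v ×2)
relevant ✓ (every one of x, v appears)
unrestricted ✓ (simply typable at (T1 -> T1) -> T1; W, C, E all held)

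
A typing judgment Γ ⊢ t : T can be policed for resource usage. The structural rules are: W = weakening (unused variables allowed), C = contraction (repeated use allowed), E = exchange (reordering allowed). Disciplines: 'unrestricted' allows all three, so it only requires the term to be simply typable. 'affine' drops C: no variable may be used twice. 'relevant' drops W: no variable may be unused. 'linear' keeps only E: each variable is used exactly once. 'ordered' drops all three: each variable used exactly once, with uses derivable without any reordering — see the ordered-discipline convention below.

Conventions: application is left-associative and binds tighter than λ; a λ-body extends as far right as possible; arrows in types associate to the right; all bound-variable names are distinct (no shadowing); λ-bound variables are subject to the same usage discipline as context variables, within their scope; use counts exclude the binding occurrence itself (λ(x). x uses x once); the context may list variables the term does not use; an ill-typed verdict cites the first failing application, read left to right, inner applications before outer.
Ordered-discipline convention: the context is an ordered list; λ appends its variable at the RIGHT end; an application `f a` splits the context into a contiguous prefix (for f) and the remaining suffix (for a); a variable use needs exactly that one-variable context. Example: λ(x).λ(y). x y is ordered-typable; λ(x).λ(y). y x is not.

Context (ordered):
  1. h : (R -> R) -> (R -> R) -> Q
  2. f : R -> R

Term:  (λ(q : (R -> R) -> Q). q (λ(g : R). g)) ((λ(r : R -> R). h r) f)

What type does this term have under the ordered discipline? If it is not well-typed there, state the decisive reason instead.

term : Q
usage: h=1; f=1; q (λ-bound)=1; g (λ-bound)=1; r (λ-bound)=1
left-to-right use order: q, g, h, r, f
typing: well-typed — term : Q
across the five disciplines: ordered ✓; linear ✓; affine ✓; relevant ✓; unrestricted ✓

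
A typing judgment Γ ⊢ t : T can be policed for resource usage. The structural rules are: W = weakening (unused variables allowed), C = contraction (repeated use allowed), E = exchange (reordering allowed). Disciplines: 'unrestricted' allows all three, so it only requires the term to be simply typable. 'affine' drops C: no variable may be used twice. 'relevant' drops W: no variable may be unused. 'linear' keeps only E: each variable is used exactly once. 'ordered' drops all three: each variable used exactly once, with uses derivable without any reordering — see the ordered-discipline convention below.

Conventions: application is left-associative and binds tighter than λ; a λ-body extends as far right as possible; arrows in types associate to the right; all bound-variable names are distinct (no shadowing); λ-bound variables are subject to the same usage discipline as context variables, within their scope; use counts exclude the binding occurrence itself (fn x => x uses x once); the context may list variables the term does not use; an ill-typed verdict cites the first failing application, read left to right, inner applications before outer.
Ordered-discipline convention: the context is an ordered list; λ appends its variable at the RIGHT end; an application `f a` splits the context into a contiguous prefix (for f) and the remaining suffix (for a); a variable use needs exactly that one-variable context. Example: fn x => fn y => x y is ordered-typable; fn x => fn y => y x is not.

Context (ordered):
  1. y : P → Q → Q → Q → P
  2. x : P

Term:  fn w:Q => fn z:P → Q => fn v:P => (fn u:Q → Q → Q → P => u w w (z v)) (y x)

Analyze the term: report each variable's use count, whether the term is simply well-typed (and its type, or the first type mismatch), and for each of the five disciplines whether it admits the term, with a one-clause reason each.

variable uses: y: 1×, x: 1×, w (bound): 2×, z (bound): 1×, v (bound): 1×, u (bound): 1×
uses in reading order: u, w, w, z, v, y, x
typing: ✓ — Q → (P → Q) → P → P
ordered: ✗, repeated use of w ×2
linear: ✗, repeated use of w ×2
affine: ✗, repeated use of w ×2
relevant: ✓, y, x, w, z, v, u: all used, weakening unneeded
unrestricted: ✓, typability at Q → (P → Q) → P → P is all that's needed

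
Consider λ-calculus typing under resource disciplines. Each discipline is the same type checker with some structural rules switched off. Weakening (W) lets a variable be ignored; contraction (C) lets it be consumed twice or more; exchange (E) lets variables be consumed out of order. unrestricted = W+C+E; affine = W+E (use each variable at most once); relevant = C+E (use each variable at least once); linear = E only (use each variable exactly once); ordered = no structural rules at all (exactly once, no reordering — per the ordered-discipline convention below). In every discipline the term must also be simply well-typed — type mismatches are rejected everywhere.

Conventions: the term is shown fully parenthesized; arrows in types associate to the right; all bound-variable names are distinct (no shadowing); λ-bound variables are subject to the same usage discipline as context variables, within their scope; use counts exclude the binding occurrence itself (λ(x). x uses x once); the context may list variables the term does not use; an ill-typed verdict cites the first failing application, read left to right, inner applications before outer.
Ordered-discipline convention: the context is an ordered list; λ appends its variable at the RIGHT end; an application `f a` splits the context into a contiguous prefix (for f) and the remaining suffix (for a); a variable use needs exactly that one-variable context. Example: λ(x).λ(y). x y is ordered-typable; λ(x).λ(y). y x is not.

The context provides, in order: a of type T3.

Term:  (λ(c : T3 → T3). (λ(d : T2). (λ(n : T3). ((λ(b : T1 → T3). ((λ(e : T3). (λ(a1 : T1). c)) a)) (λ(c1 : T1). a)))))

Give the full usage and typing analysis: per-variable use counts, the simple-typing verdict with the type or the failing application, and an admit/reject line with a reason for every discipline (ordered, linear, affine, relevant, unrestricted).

usage: a: 2, c (bound): 1, d (bound): 0, n (bound): 0, b (bound): 0, e (bound): 0, a1 (bound): 0, c1 (bound): 0
use order (left to right): c, a, a
typing: the term checks, with type (T3 → T3) → T2 → T3 → T1 → T3 → T3
ordered: ✗ — repeated use of a ×2; unused: d, n, b, e, a1, c1 — weakening required
linear: ✗ — repeated use of a ×2; unused: d, n, b, e, a1, c1 — weakening required
affine: ✗ — repeated use of a ×2
relevant: ✗ — unused: d, n, b, e, a1, c1 — weakening required
unrestricted: ✓ — typability at (T3 → T3) → T2 → T3 → T1 → T3 → T3 is all that's needed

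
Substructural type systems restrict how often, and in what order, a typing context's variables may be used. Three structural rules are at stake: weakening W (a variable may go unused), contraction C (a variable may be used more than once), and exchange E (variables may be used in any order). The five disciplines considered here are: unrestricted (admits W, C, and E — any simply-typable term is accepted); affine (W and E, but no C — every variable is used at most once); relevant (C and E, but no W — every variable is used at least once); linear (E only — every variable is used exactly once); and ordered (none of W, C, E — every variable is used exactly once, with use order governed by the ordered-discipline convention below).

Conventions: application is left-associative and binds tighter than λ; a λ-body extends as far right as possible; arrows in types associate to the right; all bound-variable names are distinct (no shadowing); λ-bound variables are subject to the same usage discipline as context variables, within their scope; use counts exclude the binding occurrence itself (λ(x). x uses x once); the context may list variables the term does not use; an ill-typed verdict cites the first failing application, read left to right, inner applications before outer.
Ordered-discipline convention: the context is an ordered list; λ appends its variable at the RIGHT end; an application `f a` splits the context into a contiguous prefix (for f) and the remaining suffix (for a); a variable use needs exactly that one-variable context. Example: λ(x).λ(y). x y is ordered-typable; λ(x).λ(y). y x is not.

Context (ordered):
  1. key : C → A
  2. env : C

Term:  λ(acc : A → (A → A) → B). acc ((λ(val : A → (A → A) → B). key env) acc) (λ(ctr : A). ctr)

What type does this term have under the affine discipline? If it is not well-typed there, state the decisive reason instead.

not well-typed under affine — acc ×2 used more than once (contraction)
usage: key=1, env=1, acc [bound]=2, val [bound]=0, ctr [bound]=1
left-to-right use order: acc, key, env, acc, ctr
typing: well-typed — term : (A → (A → A) → B) → B
summary: ordered ✗, linear ✗, affine ✗, relevant ✗, unrestricted ✓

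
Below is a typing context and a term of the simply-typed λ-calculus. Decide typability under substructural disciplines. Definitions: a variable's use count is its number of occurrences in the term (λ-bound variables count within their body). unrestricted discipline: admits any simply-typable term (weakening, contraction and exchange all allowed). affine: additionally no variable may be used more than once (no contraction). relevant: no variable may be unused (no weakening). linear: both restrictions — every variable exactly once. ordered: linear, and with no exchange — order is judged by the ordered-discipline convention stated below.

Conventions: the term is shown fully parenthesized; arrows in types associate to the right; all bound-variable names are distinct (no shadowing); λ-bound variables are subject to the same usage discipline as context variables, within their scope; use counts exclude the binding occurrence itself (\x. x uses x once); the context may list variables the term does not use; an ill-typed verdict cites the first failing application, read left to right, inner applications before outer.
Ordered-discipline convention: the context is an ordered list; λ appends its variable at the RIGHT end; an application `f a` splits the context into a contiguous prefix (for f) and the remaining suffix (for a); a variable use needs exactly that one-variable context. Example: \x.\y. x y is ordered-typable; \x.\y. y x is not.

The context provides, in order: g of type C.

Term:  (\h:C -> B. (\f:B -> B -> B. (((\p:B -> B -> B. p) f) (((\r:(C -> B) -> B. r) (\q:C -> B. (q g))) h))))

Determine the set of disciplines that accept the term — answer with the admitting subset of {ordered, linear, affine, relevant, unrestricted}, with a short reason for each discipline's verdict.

admitting disciplines: linear, affine, relevant, unrestricted
variable uses: g ×1, h (bound) ×1, f (bound) ×1, p (bound) ×1, r (bound) ×1, q (bound) ×1
order of uses: p, f, r, q, g, h
typing: ✓ — (C -> B) -> (B -> B -> B) -> B -> B
ordered: ✗, use order p, f, r, q, g, h needs exchange
linear: ✓, exactly-once usage across g, h, f, p, r, q
affine: ✓, none of g, h, f, p, r, q used more than once
relevant: ✓, none of g, h, f, p, r, q goes unused
unrestricted: ✓, typability at (C -> B) -> (B -> B -> B) -> B -> B is all that's needed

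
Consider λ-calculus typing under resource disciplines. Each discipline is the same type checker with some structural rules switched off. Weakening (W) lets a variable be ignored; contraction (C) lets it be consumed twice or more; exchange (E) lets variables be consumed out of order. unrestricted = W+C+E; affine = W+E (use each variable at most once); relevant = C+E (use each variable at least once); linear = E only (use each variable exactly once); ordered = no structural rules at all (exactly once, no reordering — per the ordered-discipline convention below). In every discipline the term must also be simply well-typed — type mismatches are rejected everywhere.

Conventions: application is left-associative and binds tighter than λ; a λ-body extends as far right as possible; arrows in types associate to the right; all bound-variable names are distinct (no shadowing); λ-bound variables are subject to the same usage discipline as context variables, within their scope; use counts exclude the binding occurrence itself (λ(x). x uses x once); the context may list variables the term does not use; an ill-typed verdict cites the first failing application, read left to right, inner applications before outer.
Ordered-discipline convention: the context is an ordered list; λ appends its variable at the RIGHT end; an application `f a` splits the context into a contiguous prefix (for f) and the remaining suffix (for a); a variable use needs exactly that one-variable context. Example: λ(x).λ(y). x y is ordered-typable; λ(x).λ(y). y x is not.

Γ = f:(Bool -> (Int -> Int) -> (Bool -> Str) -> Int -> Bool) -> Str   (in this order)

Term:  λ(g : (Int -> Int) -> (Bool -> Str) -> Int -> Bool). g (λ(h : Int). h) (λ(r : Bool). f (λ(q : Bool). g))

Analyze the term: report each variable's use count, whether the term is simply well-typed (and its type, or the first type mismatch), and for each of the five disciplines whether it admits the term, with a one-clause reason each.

usage: f ×1, g (bound) ×2, h (bound) ×1, r (bound) ×0, q (bound) ×0
uses in reading order: g, h, f, g
typing: well-typed — term : ((Int -> Int) -> (Bool -> Str) -> Int -> Bool) -> Int -> Bool
ordered: ✗, needs contraction — g ×2; r, q never used (weakening)
linear: ✗, needs contraction — g ×2; r, q never used (weakening)
affine: ✗, needs contraction — g ×2
relevant: ✗, r, q never used (weakening)
unrestricted: ✓, type-checks (((Int -> Int) -> (Bool -> Str) -> Int -> Bool) -> Int -> Bool) and nothing is barred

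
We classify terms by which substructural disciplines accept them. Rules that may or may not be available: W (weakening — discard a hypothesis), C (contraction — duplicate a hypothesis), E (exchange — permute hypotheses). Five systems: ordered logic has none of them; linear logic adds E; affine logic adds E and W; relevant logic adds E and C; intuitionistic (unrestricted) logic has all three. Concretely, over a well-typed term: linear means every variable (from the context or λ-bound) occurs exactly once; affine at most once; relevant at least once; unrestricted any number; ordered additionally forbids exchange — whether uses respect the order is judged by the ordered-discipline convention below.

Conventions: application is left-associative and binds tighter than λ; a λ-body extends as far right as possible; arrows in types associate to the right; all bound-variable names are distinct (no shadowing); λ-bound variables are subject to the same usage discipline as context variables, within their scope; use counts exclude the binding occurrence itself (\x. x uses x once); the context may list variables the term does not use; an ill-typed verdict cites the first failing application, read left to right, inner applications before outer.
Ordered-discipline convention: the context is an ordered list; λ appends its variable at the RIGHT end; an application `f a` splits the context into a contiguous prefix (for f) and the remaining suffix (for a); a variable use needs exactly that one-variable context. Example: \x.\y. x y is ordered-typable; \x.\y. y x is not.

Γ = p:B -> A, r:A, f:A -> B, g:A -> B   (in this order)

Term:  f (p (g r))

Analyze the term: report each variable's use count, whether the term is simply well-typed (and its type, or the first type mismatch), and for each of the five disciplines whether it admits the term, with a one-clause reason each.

variable uses: p: 1×; r: 1×; f: 1×; g: 1×
use order (left to right): f, p, g, r
typing: the term checks, with type B
ordered ✗ (use order f, p, g, r needs exchange)
linear ✓ (exactly-once usage across p, r, f, g)
affine ✓ (none of p, r, f, g used more than once)
relevant ✓ (at least one use each (p, r, f, g))
unrestricted ✓ (well-typed at B; no restrictions here)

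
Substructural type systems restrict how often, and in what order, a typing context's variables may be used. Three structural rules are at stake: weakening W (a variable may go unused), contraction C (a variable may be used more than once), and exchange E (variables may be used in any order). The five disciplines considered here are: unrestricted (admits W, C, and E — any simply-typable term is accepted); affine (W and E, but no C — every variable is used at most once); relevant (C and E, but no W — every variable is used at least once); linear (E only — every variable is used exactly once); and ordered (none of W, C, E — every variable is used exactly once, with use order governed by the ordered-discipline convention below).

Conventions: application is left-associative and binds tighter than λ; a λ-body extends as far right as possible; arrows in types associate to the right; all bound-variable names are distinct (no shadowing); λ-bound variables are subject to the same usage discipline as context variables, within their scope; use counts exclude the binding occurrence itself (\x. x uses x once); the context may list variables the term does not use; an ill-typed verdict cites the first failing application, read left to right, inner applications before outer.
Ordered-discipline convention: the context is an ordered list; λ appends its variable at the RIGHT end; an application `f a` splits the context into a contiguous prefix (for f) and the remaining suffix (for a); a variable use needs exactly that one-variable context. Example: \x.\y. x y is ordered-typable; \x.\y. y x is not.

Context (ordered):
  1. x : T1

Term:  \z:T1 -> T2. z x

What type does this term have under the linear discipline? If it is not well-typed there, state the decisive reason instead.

term : (T1 -> T2) -> T2
use counts: x=1; z (λ-bound)=1
use order (left to right): z, x
typing: well-typed at (T1 -> T2) -> T2
all disciplines: ordered ✗ | linear ✓ | affine ✓ | relevant ✓ | unrestricted ✓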